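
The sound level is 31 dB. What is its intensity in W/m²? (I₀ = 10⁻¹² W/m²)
I = I₀·10^(β/10) = 1.26 × 10⁻⁹ W/m²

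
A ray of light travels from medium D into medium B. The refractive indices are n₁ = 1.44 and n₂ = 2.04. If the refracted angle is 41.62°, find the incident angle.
sin θ₁ = (n₂/n₁)·sin θ₂ → θ₁ = 70.21°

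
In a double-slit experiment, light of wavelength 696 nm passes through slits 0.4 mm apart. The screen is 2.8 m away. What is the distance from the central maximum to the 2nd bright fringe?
y = mλL/d = 9.744 mm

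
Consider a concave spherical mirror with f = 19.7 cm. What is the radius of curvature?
R = 2|f| = 39.4 cm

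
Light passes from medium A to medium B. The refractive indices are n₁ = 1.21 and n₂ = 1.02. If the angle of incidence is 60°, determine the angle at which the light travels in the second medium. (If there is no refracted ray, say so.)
sin θ₂ = (n₁/n₂)·sin θ₁ = 1.027 > 1, so there is no refracted ray — the light undergoes total internal reflection.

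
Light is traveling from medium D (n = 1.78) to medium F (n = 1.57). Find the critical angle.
θc = arcsin(n₂/n₁) = 61.89°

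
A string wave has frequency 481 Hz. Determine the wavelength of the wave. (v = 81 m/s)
λ = v/f = 0.1684 m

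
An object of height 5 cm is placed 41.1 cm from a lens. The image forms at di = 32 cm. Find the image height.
hi = (-di/do) × ho = -3.893 cm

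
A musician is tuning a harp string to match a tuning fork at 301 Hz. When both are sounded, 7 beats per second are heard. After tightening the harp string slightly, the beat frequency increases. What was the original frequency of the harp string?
308 Hz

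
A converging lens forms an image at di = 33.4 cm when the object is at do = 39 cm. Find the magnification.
M = −di/do = -0.8564 (inverted image)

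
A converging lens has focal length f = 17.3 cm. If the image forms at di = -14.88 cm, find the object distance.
1/do = 1/f − 1/di → do = 8 cm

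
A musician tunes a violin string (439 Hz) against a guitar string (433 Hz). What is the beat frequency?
6 Hz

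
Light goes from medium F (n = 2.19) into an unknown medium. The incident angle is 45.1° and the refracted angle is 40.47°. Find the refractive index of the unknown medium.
n₂ = n₁·sin θ₁ / sin θ₂ = 2.39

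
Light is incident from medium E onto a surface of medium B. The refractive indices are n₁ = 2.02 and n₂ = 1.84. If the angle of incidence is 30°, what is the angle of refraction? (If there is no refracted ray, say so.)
sin θ₂ = (n₁/n₂)·sin θ₁ = 0.5489 → θ₂ = 33.29°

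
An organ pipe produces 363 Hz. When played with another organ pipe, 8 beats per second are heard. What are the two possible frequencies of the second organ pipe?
f₂ = 363 ± 8 Hz → 371 Hz or 355 Hz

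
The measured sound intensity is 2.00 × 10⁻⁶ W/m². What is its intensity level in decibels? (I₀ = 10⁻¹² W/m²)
β = 10·log₁₀(I/I₀) = 63.01 dB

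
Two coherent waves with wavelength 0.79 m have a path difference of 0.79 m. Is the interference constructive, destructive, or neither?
constructive — path difference = 1λ, a whole number of wavelengths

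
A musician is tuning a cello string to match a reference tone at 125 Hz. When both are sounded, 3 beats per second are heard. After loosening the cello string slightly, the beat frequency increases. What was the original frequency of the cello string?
122 Hz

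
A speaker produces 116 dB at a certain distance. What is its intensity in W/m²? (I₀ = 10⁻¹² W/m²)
I = I₀·10^(β/10) = 3.98 × 10⁻¹ W/m²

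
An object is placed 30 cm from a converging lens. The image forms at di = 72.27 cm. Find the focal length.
1/f = 1/do + 1/di → f = 21.2 cm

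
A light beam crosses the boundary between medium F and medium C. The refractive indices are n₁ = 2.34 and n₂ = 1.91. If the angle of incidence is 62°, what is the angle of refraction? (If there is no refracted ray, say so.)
sin θ₂ = (n₁/n₂)·sin θ₁ = 1.082 > 1, so there is no refracted ray — the light undergoes total internal reflection.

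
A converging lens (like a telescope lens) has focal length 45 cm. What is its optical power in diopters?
P = 1/f = 2.222 D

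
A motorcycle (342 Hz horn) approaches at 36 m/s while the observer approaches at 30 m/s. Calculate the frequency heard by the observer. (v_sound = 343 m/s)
f_obs = f·(v + v_o)/(v − v_s) = 415.5 Hz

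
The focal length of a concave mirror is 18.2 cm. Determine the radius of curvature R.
R = 2|f| = 36.4 cm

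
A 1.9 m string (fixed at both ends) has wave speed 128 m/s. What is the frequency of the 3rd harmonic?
fₙ = nv/(2L) = 101.1 Hz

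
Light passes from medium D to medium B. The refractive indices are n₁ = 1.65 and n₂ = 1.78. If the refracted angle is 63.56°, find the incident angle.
sin θ₁ = (n₂/n₁)·sin θ₂ → θ₁ = 75°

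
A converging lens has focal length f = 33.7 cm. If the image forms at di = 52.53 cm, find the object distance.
1/do = 1/f − 1/di → do = 94.01 cm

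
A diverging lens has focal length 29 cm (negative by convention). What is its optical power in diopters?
P = 1/f = -3.448 D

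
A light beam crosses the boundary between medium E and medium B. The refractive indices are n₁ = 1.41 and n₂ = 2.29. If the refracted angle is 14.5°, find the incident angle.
sin θ₁ = (n₂/n₁)·sin θ₂ → θ₁ = 23.99°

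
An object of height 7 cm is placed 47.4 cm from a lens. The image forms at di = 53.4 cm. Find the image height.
hi = (-di/do) × ho = -7.886 cm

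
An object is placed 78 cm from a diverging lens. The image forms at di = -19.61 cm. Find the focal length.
1/f = 1/do + 1/di → f = -26.2 cm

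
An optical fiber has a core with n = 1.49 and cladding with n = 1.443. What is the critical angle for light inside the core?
θc = arcsin(n_cladding/n_core) = 75.57°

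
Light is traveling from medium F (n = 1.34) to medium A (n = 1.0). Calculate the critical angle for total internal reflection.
θc = arcsin(n₂/n₁) = 48.27°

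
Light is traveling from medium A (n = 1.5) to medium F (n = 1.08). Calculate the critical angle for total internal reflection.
θc = arcsin(n₂/n₁) = 46.05°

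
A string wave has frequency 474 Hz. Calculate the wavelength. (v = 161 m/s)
λ = v/f = 0.3397 m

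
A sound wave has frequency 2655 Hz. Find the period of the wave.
T = 1/f = 3.766 × 10⁻⁴ s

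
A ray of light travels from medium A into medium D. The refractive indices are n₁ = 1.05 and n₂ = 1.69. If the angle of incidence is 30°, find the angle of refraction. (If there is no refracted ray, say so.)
sin θ₂ = (n₁/n₂)·sin θ₁ = 0.3107 → θ₂ = 18.1°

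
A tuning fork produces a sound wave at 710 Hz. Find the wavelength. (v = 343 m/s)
λ = v/f = 0.4831 m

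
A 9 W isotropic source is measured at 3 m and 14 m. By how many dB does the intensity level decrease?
Δβ = 20·log₁₀(r₂/r₁) = 13.38 dB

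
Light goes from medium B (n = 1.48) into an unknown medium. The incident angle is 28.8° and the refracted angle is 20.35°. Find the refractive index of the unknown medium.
n₂ = n₁·sin θ₁ / sin θ₂ = 2.05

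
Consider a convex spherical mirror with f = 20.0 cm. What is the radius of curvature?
R = 2|f| = 40 cm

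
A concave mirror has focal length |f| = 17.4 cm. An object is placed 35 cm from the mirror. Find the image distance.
f = +17.4 cm (concave); 1/di = 1/f − 1/do → di = 34.6 cm (real image, in front of mirror)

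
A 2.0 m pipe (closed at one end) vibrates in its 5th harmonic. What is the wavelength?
λₙ = 4L/n = 1.6 m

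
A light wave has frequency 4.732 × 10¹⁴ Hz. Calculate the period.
T = 1/f = 2.113 × 10⁻¹⁵ s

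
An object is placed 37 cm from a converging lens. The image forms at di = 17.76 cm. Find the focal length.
1/f = 1/do + 1/di → f = 12 cm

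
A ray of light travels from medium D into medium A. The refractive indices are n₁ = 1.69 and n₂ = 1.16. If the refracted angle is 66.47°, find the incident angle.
sin θ₁ = (n₂/n₁)·sin θ₂ → θ₁ = 39°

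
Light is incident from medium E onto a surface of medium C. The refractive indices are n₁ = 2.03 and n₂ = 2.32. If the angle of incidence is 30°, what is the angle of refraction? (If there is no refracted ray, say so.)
sin θ₂ = (n₁/n₂)·sin θ₁ = 0.4375 → θ₂ = 25.94°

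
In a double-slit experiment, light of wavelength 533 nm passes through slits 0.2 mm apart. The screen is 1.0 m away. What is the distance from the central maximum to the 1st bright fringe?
y = mλL/d = 2.665 mm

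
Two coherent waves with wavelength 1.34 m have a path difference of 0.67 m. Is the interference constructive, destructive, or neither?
destructive — path difference = 0.5λ, an odd multiple of λ/2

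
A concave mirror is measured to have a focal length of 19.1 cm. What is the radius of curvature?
R = 2|f| = 38.2 cm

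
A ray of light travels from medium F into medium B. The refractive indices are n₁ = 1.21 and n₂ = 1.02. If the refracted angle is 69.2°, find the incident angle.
sin θ₁ = (n₂/n₁)·sin θ₂ → θ₁ = 52°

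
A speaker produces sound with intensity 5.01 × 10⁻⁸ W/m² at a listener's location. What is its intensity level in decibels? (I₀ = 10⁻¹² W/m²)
β = 10·log₁₀(I/I₀) = 47 dB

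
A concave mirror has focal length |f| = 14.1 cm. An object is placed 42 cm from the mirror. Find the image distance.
f = +14.1 cm (concave); 1/di = 1/f − 1/do → di = 21.23 cm (real image, in front of mirror)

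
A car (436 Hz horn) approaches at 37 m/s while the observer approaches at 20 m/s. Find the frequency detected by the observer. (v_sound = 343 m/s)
f_obs = f·(v + v_o)/(v − v_s) = 517.2 Hz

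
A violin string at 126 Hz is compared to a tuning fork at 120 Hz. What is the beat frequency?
6 Hz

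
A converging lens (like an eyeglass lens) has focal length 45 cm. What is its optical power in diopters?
P = 1/f = 2.222 D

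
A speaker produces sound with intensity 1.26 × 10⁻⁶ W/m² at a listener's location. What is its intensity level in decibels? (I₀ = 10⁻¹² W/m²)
β = 10·log₁₀(I/I₀) = 61 dB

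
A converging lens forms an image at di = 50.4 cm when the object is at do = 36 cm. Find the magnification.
M = −di/do = -1.4 (inverted image)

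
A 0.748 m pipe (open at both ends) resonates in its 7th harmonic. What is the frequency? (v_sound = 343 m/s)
fₙ = nv/(2L) = 1605 Hz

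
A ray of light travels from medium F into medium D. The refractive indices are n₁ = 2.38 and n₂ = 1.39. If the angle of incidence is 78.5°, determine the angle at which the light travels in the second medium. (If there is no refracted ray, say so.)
sin θ₂ = (n₁/n₂)·sin θ₁ = 1.678 > 1, so there is no refracted ray — the light undergoes total internal reflection.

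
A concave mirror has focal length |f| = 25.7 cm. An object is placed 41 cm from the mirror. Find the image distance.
f = +25.7 cm (concave); 1/di = 1/f − 1/do → di = 68.87 cm (real image, in front of mirror)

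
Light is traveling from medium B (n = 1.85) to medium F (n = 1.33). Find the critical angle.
θc = arcsin(n₂/n₁) = 45.97°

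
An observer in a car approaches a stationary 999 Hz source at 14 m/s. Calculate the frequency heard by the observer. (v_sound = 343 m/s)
f_obs = f·(v + v_o)/v = 1040 Hz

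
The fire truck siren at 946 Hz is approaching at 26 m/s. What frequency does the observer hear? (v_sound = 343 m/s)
f_obs = f·v/(v − v_s) = 1024 Hz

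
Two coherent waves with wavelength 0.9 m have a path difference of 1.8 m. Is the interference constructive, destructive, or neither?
constructive — path difference = 2λ, a whole number of wavelengths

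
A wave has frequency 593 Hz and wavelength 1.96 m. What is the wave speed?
v = fλ = 1162 m/s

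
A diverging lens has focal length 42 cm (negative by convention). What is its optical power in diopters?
P = 1/f = -2.381 D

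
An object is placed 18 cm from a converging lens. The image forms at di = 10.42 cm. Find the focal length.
1/f = 1/do + 1/di → f = 6.6 cm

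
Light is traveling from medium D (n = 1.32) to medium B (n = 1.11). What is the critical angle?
θc = arcsin(n₂/n₁) = 57.24°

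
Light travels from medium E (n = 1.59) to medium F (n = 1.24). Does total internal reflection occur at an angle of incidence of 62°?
θc = arcsin(n₂/n₁) = 51.25°; 62° > θc, so yes — total internal reflection.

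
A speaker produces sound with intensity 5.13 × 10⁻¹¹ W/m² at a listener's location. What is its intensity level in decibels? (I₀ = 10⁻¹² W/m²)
β = 10·log₁₀(I/I₀) = 17.1 dB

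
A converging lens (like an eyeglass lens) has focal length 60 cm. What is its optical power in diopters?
P = 1/f = 1.667 D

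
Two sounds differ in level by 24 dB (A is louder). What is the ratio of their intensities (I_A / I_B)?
I_A/I_B = 10^(Δβ/10) = 251.2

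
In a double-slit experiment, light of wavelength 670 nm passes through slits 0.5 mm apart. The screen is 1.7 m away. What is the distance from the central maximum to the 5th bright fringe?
y = mλL/d = 11.39 mm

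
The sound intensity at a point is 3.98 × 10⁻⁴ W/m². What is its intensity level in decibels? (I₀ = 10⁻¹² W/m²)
β = 10·log₁₀(I/I₀) = 86 dB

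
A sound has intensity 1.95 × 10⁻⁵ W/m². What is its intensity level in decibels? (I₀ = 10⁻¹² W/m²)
β = 10·log₁₀(I/I₀) = 72.9 dB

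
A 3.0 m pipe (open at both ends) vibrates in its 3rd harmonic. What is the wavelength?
λₙ = 2L/n = 2 m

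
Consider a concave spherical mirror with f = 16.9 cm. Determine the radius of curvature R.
R = 2|f| = 33.8 cm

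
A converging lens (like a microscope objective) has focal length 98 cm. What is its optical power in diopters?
P = 1/f = 1.02 D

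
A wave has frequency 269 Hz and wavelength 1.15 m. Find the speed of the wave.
v = fλ = 309.3 m/s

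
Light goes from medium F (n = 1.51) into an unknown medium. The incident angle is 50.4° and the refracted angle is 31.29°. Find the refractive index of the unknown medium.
n₂ = n₁·sin θ₁ / sin θ₂ = 2.24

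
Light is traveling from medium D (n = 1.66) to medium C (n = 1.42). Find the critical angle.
θc = arcsin(n₂/n₁) = 58.81°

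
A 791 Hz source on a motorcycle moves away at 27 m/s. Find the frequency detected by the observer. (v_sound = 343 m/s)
f_obs = f·v/(v + v_s) = 733.3 Hz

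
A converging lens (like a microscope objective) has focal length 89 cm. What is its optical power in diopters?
P = 1/f = 1.124 D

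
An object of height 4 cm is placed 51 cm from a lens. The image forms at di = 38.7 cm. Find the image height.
hi = (-di/do) × ho = -3.035 cm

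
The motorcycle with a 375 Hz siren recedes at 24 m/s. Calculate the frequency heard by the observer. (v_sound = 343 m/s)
f_obs = f·v/(v + v_s) = 350.5 Hz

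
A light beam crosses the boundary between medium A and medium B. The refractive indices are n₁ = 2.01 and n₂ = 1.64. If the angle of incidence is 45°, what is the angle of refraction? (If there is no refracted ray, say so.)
sin θ₂ = (n₁/n₂)·sin θ₁ = 0.8666 → θ₂ = 60.07°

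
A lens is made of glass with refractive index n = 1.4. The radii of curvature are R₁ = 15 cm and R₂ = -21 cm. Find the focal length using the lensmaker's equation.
1/f = (n − 1)(1/R₁ − 1/R₂) → f = 21.88 cm (converging lens)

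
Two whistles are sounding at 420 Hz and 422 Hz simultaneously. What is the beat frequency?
2 Hz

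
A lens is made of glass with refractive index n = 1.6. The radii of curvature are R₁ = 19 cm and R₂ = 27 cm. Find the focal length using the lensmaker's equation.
1/f = (n − 1)(1/R₁ − 1/R₂) → f = 106.9 cm (converging lens)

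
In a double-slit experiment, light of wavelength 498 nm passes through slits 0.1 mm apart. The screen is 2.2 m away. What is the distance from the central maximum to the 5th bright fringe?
y = mλL/d = 54.78 mm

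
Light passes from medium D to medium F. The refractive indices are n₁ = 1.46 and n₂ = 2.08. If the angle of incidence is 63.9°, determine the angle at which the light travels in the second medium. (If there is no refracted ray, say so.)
sin θ₂ = (n₁/n₂)·sin θ₁ = 0.6303 → θ₂ = 39.08°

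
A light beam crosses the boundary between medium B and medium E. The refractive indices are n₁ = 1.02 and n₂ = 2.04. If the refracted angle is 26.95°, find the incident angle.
sin θ₁ = (n₂/n₁)·sin θ₂ → θ₁ = 65.02°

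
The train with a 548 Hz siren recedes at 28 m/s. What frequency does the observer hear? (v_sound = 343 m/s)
f_obs = f·v/(v + v_s) = 506.6 Hz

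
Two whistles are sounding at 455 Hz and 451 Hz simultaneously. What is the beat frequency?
4 Hz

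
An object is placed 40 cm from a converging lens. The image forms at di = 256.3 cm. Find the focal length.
1/f = 1/do + 1/di → f = 34.6 cm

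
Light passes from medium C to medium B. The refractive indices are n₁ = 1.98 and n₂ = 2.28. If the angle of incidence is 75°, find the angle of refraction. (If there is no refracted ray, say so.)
sin θ₂ = (n₁/n₂)·sin θ₁ = 0.8388 → θ₂ = 57.02°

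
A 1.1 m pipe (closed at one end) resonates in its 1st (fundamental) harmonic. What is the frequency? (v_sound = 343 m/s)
fₙ = nv/(4L) = 77.95 Hz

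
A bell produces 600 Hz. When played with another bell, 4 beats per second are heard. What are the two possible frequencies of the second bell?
f₂ = 600 ± 4 Hz → 604 Hz or 596 Hz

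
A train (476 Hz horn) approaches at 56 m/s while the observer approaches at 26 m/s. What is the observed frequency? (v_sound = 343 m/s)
f_obs = f·(v + v_o)/(v − v_s) = 612 Hz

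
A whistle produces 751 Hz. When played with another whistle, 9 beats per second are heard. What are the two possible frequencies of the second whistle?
f₂ = 751 ± 9 Hz → 760 Hz or 742 Hz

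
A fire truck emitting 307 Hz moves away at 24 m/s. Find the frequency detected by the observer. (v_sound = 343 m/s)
f_obs = f·v/(v + v_s) = 286.9 Hz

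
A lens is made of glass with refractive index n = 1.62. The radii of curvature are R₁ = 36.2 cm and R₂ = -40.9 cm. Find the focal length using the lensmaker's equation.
1/f = (n − 1)(1/R₁ − 1/R₂) → f = 30.97 cm (converging lens)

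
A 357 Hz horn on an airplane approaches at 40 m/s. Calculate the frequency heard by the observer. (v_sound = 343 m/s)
f_obs = f·v/(v − v_s) = 404.1 Hz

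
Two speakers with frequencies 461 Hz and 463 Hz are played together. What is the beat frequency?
2 Hz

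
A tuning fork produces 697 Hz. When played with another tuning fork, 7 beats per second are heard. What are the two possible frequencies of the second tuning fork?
f₂ = 697 ± 7 Hz → 704 Hz or 690 Hz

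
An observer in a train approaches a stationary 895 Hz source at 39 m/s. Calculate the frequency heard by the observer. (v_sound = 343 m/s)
f_obs = f·(v + v_o)/v = 996.8 Hz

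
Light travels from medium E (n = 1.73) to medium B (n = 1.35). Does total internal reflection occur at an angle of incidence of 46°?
θc = arcsin(n₂/n₁) = 51.29°; 46° < θc, so no — the ray refracts.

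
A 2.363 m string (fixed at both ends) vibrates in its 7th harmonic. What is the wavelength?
λₙ = 2L/n = 0.6751 m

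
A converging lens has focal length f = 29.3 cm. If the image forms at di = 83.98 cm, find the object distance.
1/do = 1/f − 1/di → do = 45 cm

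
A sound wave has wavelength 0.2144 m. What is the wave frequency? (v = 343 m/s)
f = v/λ = 1600 Hz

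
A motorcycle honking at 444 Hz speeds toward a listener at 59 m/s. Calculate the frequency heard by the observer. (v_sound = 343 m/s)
f_obs = f·v/(v − v_s) = 536.2 Hz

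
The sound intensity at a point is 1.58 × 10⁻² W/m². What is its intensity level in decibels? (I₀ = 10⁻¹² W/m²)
β = 10·log₁₀(I/I₀) = 102 dB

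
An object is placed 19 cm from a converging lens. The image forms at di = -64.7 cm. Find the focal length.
1/f = 1/do + 1/di → f = 26.9 cm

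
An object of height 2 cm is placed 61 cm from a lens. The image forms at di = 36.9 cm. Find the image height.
hi = (-di/do) × ho = -1.21 cm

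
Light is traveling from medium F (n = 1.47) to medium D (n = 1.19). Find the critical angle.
θc = arcsin(n₂/n₁) = 54.05°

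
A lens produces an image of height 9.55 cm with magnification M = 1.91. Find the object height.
ho = |hi|/|M| = 5 cm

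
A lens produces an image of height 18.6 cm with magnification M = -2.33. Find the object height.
ho = |hi|/|M| = 7.983 cm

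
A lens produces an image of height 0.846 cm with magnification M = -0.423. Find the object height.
ho = |hi|/|M| = 2 cm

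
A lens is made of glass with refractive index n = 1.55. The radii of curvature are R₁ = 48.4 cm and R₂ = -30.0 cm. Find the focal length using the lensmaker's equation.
1/f = (n − 1)(1/R₁ − 1/R₂) → f = 33.67 cm (converging lens)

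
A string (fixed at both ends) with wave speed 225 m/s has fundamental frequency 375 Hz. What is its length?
L = v/(2f₁) = 0.3 m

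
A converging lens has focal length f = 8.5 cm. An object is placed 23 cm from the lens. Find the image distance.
1/di = 1/f − 1/do → di = 13.48 cm (real image)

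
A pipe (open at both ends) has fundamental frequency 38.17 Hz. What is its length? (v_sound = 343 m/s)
L = v/(2f₁) = 4.493 m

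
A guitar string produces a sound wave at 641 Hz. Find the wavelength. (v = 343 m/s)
λ = v/f = 0.5351 m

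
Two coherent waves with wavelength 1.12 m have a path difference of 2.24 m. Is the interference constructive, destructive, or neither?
constructive — path difference = 2λ, a whole number of wavelengths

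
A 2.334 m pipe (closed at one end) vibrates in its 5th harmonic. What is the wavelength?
λₙ = 4L/n = 1.867 m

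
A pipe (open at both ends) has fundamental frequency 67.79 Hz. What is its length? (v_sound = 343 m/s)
L = v/(2f₁) = 2.53 m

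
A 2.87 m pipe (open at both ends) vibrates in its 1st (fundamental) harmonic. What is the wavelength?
λₙ = 2L/n = 5.74 m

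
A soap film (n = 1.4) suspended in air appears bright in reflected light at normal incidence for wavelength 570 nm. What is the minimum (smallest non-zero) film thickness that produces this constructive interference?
2nt = (m − ½)λ with m = 1 → t = (m − ½)λ/(2n) = 101.8 nm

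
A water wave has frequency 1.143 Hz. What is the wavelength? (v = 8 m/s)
λ = v/f = 6.999 m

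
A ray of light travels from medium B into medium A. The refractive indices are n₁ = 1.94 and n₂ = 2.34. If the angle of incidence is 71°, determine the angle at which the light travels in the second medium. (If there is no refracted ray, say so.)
sin θ₂ = (n₁/n₂)·sin θ₁ = 0.7839 → θ₂ = 51.62°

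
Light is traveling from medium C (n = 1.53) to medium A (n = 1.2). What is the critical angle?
θc = arcsin(n₂/n₁) = 51.66°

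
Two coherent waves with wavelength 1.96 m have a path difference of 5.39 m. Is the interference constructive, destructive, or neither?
neither (partial) — path difference = 2.75λ, neither a whole number of wavelengths nor an odd multiple of λ/2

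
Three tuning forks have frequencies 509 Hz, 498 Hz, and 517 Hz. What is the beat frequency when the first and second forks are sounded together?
11 Hz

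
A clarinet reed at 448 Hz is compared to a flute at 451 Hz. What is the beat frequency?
3 Hz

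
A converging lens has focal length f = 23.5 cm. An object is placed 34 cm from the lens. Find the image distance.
1/di = 1/f − 1/do → di = 76.1 cm (real image)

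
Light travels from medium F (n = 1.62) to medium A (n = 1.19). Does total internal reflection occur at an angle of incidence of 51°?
θc = arcsin(n₂/n₁) = 47.27°; 51° > θc, so yes — total internal reflection.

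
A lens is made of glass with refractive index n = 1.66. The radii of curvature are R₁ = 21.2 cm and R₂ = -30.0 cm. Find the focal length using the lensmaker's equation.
1/f = (n − 1)(1/R₁ − 1/R₂) → f = 18.82 cm (converging lens)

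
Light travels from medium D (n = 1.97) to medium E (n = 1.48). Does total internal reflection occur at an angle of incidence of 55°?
θc = arcsin(n₂/n₁) = 48.7°; 55° > θc, so yes — total internal reflection.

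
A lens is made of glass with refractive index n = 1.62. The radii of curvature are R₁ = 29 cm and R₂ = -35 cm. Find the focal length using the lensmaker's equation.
1/f = (n − 1)(1/R₁ − 1/R₂) → f = 25.58 cm (converging lens)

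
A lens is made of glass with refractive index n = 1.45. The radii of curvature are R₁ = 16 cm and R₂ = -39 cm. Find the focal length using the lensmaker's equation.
1/f = (n − 1)(1/R₁ − 1/R₂) → f = 25.21 cm (converging lens)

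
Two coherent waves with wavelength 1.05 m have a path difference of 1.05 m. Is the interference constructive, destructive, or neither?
constructive — path difference = 1λ, a whole number of wavelengths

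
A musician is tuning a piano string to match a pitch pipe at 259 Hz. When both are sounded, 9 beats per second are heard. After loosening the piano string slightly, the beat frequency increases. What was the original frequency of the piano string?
250 Hz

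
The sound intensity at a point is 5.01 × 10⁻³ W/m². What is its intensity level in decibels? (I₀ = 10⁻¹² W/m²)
β = 10·log₁₀(I/I₀) = 97 dB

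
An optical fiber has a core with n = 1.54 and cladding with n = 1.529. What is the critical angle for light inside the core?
θc = arcsin(n_cladding/n_core) = 83.15°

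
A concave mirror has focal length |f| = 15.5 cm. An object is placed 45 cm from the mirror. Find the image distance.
f = +15.5 cm (concave); 1/di = 1/f − 1/do → di = 23.64 cm (real image, in front of mirror)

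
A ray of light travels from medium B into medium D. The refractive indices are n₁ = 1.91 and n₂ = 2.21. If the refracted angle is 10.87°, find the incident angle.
sin θ₁ = (n₂/n₁)·sin θ₂ → θ₁ = 12.6°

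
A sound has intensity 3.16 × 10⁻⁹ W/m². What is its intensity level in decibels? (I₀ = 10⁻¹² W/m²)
β = 10·log₁₀(I/I₀) = 35 dB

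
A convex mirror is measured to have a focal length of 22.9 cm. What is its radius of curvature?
R = 2|f| = 45.8 cm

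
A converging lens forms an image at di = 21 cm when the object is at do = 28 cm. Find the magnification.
M = −di/do = -0.75 (inverted image)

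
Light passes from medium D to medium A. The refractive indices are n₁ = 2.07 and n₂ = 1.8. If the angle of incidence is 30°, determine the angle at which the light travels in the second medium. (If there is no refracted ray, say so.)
sin θ₂ = (n₁/n₂)·sin θ₁ = 0.575 → θ₂ = 35.1°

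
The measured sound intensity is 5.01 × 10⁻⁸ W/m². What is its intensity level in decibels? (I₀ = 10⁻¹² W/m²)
β = 10·log₁₀(I/I₀) = 47 dB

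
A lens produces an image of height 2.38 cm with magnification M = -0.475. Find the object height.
ho = |hi|/|M| = 5.011 cm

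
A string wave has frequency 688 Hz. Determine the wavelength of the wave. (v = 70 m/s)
λ = v/f = 0.1017 m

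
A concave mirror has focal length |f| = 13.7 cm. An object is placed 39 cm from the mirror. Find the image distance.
f = +13.7 cm (concave); 1/di = 1/f − 1/do → di = 21.12 cm (real image, in front of mirror)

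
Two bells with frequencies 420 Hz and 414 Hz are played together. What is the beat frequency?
6 Hz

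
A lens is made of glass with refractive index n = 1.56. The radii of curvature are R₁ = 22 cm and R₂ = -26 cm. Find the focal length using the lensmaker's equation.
1/f = (n − 1)(1/R₁ − 1/R₂) → f = 21.28 cm (converging lens)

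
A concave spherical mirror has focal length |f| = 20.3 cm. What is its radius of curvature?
R = 2|f| = 40.6 cm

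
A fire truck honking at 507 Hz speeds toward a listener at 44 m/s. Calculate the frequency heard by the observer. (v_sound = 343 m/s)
f_obs = f·v/(v − v_s) = 581.6 Hz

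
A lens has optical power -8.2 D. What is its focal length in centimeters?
f = 1/P = -12.2 cm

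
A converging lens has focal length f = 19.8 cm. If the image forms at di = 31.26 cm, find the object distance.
1/do = 1/f − 1/di → do = 54.01 cm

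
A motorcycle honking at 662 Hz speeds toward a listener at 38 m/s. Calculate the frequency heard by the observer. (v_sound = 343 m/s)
f_obs = f·v/(v − v_s) = 744.5 Hz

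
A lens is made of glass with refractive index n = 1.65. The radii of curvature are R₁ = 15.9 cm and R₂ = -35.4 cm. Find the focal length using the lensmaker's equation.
1/f = (n − 1)(1/R₁ − 1/R₂) → f = 16.88 cm (converging lens)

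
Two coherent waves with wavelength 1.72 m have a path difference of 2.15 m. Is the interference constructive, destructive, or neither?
neither (partial) — path difference = 1.25λ, neither a whole number of wavelengths nor an odd multiple of λ/2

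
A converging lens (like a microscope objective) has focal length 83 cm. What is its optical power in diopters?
P = 1/f = 1.205 D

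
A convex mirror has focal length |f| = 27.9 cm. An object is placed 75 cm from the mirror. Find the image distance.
f = −27.9 cm (convex); 1/di = 1/f − 1/do → di = -20.34 cm (virtual image, behind mirror)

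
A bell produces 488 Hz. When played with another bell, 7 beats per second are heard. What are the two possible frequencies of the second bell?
f₂ = 488 ± 7 Hz → 495 Hz or 481 Hz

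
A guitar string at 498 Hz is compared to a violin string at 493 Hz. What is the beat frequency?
5 Hz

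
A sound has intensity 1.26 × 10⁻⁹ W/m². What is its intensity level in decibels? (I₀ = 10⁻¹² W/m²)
β = 10·log₁₀(I/I₀) = 31 dB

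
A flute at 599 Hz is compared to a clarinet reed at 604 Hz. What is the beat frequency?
5 Hz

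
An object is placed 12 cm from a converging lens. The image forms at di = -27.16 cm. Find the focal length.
1/f = 1/do + 1/di → f = 21.5 cm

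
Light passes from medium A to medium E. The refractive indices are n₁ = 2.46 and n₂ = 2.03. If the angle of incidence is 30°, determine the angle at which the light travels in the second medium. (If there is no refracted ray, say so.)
sin θ₂ = (n₁/n₂)·sin θ₁ = 0.6059 → θ₂ = 37.29°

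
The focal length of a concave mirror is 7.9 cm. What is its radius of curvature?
R = 2|f| = 15.8 cm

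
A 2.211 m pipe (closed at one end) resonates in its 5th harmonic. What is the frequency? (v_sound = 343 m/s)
fₙ = nv/(4L) = 193.9 Hz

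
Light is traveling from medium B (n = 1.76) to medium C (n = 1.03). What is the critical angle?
θc = arcsin(n₂/n₁) = 35.82°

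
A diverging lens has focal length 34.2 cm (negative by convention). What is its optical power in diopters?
P = 1/f = -2.924 D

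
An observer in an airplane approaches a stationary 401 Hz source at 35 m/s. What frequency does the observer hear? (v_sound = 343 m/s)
f_obs = f·(v + v_o)/v = 441.9 Hz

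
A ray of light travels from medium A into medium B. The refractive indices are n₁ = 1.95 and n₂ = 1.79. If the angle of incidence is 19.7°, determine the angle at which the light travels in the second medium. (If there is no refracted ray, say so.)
sin θ₂ = (n₁/n₂)·sin θ₁ = 0.3672 → θ₂ = 21.54°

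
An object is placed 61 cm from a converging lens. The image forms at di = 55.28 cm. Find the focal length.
1/f = 1/do + 1/di → f = 29 cm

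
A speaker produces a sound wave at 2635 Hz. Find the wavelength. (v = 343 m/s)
λ = v/f = 0.1302 m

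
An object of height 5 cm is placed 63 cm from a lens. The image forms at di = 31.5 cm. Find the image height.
hi = (-di/do) × ho = -2.5 cm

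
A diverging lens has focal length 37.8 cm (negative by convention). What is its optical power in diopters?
P = 1/f = -2.646 D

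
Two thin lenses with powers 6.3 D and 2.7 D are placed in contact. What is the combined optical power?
P_total = P₁ + P₂ = 9.0 D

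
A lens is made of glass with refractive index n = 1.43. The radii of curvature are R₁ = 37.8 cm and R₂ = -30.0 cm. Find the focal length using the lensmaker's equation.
1/f = (n − 1)(1/R₁ − 1/R₂) → f = 38.9 cm (converging lens)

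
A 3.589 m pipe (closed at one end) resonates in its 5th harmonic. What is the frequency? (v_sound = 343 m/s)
fₙ = nv/(4L) = 119.5 Hz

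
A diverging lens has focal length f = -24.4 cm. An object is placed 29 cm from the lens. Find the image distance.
1/di = 1/f − 1/do → di = -13.25 cm (virtual image)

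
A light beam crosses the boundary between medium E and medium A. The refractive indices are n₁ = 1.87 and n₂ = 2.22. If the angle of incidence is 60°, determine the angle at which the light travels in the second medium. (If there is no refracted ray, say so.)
sin θ₂ = (n₁/n₂)·sin θ₁ = 0.7295 → θ₂ = 46.84°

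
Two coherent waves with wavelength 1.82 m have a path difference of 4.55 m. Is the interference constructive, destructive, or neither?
destructive — path difference = 2.5λ, an odd multiple of λ/2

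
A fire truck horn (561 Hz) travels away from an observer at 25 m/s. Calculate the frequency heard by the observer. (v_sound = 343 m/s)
f_obs = f·v/(v + v_s) = 522.9 Hz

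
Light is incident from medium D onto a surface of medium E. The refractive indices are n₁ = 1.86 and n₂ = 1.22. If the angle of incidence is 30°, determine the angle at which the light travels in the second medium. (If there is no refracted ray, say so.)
sin θ₂ = (n₁/n₂)·sin θ₁ = 0.7623 → θ₂ = 49.67°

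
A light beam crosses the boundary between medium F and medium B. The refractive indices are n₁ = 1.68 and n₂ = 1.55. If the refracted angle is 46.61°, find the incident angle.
sin θ₁ = (n₂/n₁)·sin θ₂ → θ₁ = 42.1°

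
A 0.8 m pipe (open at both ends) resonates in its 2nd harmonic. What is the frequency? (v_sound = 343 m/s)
fₙ = nv/(2L) = 428.8 Hz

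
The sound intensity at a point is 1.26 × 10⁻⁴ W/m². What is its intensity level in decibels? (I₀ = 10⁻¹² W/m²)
β = 10·log₁₀(I/I₀) = 81 dB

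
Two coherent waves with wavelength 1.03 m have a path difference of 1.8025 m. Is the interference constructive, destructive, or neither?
neither (partial) — path difference = 1.75λ, neither a whole number of wavelengths nor an odd multiple of λ/2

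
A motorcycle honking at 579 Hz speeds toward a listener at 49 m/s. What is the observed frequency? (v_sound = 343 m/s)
f_obs = f·v/(v − v_s) = 675.5 Hz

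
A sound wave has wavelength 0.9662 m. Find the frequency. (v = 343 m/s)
f = v/λ = 355 Hz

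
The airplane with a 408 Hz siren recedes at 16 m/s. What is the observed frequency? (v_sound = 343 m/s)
f_obs = f·v/(v + v_s) = 389.8 Hz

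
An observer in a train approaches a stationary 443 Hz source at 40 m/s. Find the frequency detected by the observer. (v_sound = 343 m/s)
f_obs = f·(v + v_o)/v = 494.7 Hz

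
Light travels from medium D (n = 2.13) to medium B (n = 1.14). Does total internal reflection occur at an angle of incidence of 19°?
θc = arcsin(n₂/n₁) = 32.36°; 19° < θc, so no — the ray refracts.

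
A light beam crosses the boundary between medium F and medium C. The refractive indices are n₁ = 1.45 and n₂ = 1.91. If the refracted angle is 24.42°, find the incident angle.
sin θ₁ = (n₂/n₁)·sin θ₂ → θ₁ = 33°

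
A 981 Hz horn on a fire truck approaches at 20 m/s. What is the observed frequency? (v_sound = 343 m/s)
f_obs = f·v/(v − v_s) = 1042 Hz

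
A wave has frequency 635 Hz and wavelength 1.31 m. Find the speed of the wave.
v = fλ = 831.9 m/s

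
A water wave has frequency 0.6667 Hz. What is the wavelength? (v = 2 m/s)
λ = v/f = 3 m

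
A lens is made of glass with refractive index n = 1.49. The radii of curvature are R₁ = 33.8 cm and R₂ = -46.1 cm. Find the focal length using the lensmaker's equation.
1/f = (n − 1)(1/R₁ − 1/R₂) → f = 39.8 cm (converging lens)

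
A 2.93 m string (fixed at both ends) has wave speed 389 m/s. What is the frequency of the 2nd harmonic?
fₙ = nv/(2L) = 132.8 Hz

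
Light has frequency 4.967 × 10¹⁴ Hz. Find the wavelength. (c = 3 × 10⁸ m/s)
λ = c/f = 604 nm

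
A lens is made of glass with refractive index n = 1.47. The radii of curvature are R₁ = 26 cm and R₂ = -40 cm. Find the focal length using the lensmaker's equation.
1/f = (n − 1)(1/R₁ − 1/R₂) → f = 33.53 cm (converging lens)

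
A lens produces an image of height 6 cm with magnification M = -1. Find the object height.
ho = |hi|/|M| = 6 cm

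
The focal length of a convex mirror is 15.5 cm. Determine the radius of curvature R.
R = 2|f| = 31 cm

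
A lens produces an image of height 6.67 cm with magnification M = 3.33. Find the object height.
ho = |hi|/|M| = 2.003 cm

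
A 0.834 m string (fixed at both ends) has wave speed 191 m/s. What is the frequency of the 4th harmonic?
fₙ = nv/(2L) = 458 Hz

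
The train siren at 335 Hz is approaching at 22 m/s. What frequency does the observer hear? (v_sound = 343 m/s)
f_obs = f·v/(v − v_s) = 358 Hz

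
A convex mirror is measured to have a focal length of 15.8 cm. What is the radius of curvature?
R = 2|f| = 31.6 cm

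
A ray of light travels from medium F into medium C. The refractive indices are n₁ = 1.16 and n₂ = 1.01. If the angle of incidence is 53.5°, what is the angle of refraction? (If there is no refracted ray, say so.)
sin θ₂ = (n₁/n₂)·sin θ₁ = 0.9232 → θ₂ = 67.4°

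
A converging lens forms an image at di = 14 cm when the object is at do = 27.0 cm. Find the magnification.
M = −di/do = -0.5185 (inverted image)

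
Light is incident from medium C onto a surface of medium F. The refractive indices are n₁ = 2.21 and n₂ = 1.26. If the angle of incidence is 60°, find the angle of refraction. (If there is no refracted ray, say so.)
sin θ₂ = (n₁/n₂)·sin θ₁ = 1.519 > 1, so there is no refracted ray — the light undergoes total internal reflection.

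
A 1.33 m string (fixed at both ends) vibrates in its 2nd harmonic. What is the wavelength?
λₙ = 2L/n = 1.33 m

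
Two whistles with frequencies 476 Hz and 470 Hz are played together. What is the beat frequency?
6 Hz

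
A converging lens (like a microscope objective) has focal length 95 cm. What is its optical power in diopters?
P = 1/f = 1.053 D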